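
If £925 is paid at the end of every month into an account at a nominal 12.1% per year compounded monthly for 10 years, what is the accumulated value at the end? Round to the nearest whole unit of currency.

i = 0.121/12 = 0.0100833 per month; n = 10·12 = 120.
FV = 925 × [(1+0.0100833)^120 − 1] / 0.0100833 = 925 × 231.394208 = 214,039.6427

£214,040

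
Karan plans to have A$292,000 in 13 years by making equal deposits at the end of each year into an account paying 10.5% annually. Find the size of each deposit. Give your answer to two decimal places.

PMT = 292000 / ( [(1+0.105)^13 − 1] / 0.105 ) = 292000 / 25.351680 = 11,517.9742

A$11,517.97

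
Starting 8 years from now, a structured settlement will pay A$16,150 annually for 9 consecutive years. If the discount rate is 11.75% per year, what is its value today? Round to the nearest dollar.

A$39,917

PV at t=7 (ordinary 9-year annuity): 16150 × a(9|0.1175) = 16150 × 5.379269 = 86,875.1876
Discount back 7 years: 86,875.1876 × (1+0.1175)^(−7) = 86,875.1876 × 0.459481 = 39,917.4723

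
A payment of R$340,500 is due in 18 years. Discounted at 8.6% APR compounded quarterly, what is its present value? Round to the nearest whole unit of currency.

With 4 periods per year: i = 0.0215, n = 72.
PV = 340,500 / (1 + 0.0215)^72 = 340,500 / 4.625543 = 73,612.9812

R$73,613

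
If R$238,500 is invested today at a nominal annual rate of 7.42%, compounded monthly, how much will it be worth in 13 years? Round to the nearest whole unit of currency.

i = 0.0742/12 = 0.00618333 per month; n = 13·12 = 156.
FV = 238,500 × (1 + 0.00618333)^156 = 623,905.7562

R$623,906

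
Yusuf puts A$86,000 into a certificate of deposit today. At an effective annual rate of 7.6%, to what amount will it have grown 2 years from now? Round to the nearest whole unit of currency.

A$99,569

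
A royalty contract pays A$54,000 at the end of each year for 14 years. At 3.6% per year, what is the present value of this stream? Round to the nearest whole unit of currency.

PV = PMT · [1 − (1+i)^(−n)] / i = 54000 · 10.847623 = 585,771.6525

A$585,772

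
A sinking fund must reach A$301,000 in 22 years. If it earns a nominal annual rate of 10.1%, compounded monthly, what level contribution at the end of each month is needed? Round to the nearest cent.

A$311.22

With 12 periods per year: i = 0.00841667, n = 264.
PMT = 301000 / ( [(1+0.00841667)^264 − 1] / 0.00841667 ) = 301000 / 967.173061 = 311.2163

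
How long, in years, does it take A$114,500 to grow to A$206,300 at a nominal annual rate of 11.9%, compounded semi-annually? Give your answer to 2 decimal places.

5.09 years

Periodic rate i = 0.119/2 = 0.0595.
n = ln(206300/114500) / ln(1+0.0595) = ln(1.80175) / 0.057797 = 10.1866 half-years
= 10.1866/2 years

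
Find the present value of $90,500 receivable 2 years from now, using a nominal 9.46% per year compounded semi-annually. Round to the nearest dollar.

$75,225

Periodic rate i = 0.0946/2 = 0.0473; n = 2 × 2 = 4 periods.
PV = 90,500 / (1 + 0.0473)^4 = 90,500 / 1.203052 = 75,225.3410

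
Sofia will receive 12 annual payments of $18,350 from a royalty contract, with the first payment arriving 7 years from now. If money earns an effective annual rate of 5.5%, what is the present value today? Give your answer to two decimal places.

$114,697.49

Value one period before first payment (t=6): 18350 × [1 − (1+0.055)^(−12)] / 0.055 = 18350 × 8.618518 = 158,149.8025
Discount back 6 years: 158,149.8025 × (1+0.055)^(−6) = 158,149.8025 × 0.725246 = 114,697.4853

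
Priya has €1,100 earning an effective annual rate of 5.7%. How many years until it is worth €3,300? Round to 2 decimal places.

(1+i)^n = 3300/1100 = 3.00000, so n = ln 3.00000 / ln 1.057 = 19.8181 years

19.82 years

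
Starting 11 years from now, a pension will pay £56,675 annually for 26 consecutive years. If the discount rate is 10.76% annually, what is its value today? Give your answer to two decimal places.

£176,263.14

Value one period before first payment (t=10): 56675 × [1 − (1+0.1076)^(−26)] / 0.1076 = 56675 × 8.641705 = 489,768.6340
PV₀ = 489,768.6340 / (1+0.1076)^10 = 489,768.6340 / 2.778622 = 176,263.1380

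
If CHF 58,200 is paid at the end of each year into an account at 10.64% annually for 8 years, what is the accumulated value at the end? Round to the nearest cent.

CHF 681,234.67

FV = PMT · [(1+i)^n − 1] / i = 58200 · 11.705063 = 681,234.6695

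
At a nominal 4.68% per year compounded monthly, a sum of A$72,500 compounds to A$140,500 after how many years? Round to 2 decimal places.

14.16 years

Periodic rate i = 0.0468/12 = 0.0039.
n = ln(140500/72500) / ln(1+0.0039) = ln(1.93793) / 0.003892 = 169.9770 months
= 169.9770/12 years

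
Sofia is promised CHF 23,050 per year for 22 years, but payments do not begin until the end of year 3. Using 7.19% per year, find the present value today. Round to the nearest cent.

PV at t=2 (ordinary 22-year annuity): 23050 × a(22|0.0719) = 23050 × 10.889108 = 250,993.9455
PV₀ = 250,993.9455 / (1+0.0719)^2 = 250,993.9455 / 1.148970 = 218,451.3353

CHF 218,451.34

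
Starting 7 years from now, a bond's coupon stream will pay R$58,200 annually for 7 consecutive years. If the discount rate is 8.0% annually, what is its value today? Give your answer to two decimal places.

R$190,948.16

Value one period before first payment (t=6): 58200 × [1 − (1+0.08)^(−7)] / 0.08 = 58200 × 5.206370 = 303,010.7374
PV₀ = 303,010.7374 / (1+0.08)^6 = 303,010.7374 / 1.586874 = 190,948.1634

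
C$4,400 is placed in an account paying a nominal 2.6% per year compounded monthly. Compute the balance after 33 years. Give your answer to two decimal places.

C$10,367.50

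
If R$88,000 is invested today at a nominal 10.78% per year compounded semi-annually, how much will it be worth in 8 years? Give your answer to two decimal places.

With 2 periods per year: i = 0.0539, n = 16.
FV = 88,000 × (1 + 0.0539)^16 = 203,832.3654

R$203,832.37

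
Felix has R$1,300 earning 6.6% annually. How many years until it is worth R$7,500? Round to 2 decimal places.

(1+i)^n = 7500/1300 = 5.76923, so n = ln 5.76923 / ln 1.066 = 27.4206 years

27.42 years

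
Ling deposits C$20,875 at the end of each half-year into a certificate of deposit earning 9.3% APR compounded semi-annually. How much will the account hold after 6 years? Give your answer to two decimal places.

C$325,616.11

i = 0.093/2 = 0.0465 per half-year; n = 6·2 = 12.
FV = PMT · [(1+i)^n − 1] / i = 20875 · 15.598377 = 325,616.1109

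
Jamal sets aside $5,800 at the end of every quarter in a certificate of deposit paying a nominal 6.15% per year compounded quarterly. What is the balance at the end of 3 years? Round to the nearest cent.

$75,797.88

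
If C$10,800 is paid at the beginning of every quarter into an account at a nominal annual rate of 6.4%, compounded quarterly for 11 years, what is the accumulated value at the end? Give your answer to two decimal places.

C$693,061.45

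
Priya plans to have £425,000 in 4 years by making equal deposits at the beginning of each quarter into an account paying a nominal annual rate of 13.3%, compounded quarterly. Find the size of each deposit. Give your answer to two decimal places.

£19,888.28

Periodic rate i = 0.133/4 = 0.03325; n = 4 × 4 = 16 periods.
PMT = 425000 / ( [(1+0.03325)^16 − 1] / 0.03325 × (1+i) ) = 425000 / 21.369365 = 19,888.2840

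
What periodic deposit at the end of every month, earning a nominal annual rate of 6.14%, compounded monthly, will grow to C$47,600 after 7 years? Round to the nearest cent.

C$455.01

i = 0.0614/12 = 0.00511667 per month; n = 7·12 = 84.
FV-annuity factor = 104.612400; PMT = 47600 / 104.612400 = 455.0130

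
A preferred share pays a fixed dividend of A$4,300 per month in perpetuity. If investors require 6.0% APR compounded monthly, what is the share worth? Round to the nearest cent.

Periodic rate i = 0.06/12 = 0.005.
PV = PMT / i = 4300 / 0.005 = 860,000.0000

A$860,000.00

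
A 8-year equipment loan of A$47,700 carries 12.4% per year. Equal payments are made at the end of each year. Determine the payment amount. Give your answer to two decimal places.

A$9,736.73

PMT = 47700 / ( [1 − (1+0.124)^(−8)] / 0.124 ) = 47700 / 4.898976 = 9,736.7287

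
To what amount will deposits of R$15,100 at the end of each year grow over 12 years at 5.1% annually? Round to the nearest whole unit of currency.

FV = PMT · [(1+i)^n − 1] / i = 15100 · 16.009573 = 241,744.5595

R$241,745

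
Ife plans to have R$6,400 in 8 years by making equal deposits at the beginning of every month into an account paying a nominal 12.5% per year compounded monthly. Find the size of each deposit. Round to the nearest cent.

R$38.71

i = 0.125/12 = 0.0104167 per month; n = 8·12 = 96.
PMT = 6400 / ( [(1+0.0104167)^96 − 1] / 0.0104167 × (1+i) ) = 6400 / 165.313023 = 38.7144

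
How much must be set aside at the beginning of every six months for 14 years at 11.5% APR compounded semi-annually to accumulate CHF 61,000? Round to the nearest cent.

CHF 876.38

Periodic rate i = 0.115/2 = 0.0575; n = 14 × 2 = 28 periods.
FV-annuity factor × (1+i) = 69.604722; PMT = 61000 / 69.604722 = 876.3773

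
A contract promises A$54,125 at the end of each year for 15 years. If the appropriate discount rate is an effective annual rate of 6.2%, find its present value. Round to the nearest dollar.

Annuity factor a(15|0.062) = 9.586580; PV = 54125 × 9.586580 = 518,873.6448

A$518,874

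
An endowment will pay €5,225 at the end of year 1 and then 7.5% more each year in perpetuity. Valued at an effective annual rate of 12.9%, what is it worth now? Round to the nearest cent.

PV = PMT / (i − g) = 5225 / (0.129 − 0.075) = 5225 / 0.054000 = 96,759.2593

€96,759.26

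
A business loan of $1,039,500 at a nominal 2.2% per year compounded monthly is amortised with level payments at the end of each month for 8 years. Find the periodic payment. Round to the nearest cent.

i = 0.022/12 = 0.00183333 per month; n = 8·12 = 96.
PMT = 1.0395e+06 / ( [1 − (1+0.00183333)^(−96)] / 0.00183333 ) = 1.0395e+06 / 87.952840 = 11,818.8338

$11,818.83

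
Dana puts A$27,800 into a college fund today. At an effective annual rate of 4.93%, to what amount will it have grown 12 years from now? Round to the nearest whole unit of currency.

A$49,527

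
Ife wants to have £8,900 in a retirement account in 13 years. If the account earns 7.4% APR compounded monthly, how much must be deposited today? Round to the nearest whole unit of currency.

With 12 periods per year: i = 0.00616667, n = 156.
Discount factor = (1+0.00616667)^(−156) = 0.383258; PV = 8,900 × 0.383258 = 3,410.9993

£3,411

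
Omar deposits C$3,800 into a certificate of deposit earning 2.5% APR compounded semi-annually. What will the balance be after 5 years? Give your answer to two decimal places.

i = 0.025/2 = 0.0125 per half-year; n = 5·2 = 10.
FV = PV·(1+i)^n = 3,800 × 1.132271 = 4,302.6292

C$4,302.63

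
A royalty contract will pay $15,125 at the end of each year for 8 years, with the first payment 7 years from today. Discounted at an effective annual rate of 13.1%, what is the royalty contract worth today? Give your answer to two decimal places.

$34,559.26

PV at t=6 (ordinary 8-year annuity): 15125 × a(8|0.131) = 15125 × 4.782387 = 72,333.5971
PV₀ = 72,333.5971 / (1+0.131)^6 = 72,333.5971 / 2.093031 = 34,559.2599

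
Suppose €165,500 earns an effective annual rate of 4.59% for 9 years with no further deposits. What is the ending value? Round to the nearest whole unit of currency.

165,500 × (1+0.0459)^9 = 165,500 × 1.497654 = 247,861.7234

€247,862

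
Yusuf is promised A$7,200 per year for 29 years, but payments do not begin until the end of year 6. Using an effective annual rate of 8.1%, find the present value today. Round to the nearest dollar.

Value one period before first payment (t=5): 7200 × [1 − (1+0.081)^(−29)] / 0.081 = 7200 × 11.055738 = 79,601.3135
PV₀ = 79,601.3135 / (1+0.081)^5 = 79,601.3135 / 1.476143 = 53,925.2000

A$53,925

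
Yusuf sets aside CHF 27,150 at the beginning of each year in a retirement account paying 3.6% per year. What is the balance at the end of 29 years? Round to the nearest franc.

FV = 27150 × [(1+0.036)^29 − 1] / 0.036 × (1+i) = 27150 × 51.480560 = 1,397,697.2072
(annuity-due: payments at period start, so ×(1+i).)

CHF 1,397,697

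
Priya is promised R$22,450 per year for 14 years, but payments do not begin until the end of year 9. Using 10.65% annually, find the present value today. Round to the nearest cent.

PV at t=8 (ordinary 14-year annuity): 22450 × a(14|0.1065) = 22450 × 7.112842 = 159,683.2966
Discount back 8 years: 159,683.2966 × (1+0.1065)^(−8) = 159,683.2966 × 0.445029 = 71,063.7537

R$71,063.75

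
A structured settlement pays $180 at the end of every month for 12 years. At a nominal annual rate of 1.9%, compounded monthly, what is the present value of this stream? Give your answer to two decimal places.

$23,161.13

i = 0.019/12 = 0.00158333 per month; n = 12·12 = 144.
PV = PMT · [1 − (1+i)^(−n)] / i = 180 · 128.672955 = 23,161.1318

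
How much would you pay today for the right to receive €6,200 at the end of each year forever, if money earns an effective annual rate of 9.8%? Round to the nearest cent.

PV = PMT / i = 6200 / 0.098 = 63,265.3061

€63,265.31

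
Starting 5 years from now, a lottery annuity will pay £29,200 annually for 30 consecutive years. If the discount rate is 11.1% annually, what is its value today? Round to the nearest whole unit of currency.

£165,323

PV at t=4 (ordinary 30-year annuity): 29200 × a(30|0.111) = 29200 × 8.625959 = 251,878.0086
Discount back 4 years: 251,878.0086 × (1+0.111)^(−4) = 251,878.0086 × 0.656363 = 165,323.2808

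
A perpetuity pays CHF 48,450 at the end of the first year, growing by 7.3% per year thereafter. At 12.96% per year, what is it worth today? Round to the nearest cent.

CHF 856,007.07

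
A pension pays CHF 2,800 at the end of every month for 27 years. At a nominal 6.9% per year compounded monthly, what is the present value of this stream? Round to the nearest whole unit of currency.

CHF 410,973

With 12 periods per year: i = 0.00575, n = 324.
Annuity factor a(324|0.00575) = 146.776234; PV = 2800 × 146.776234 = 410,973.4540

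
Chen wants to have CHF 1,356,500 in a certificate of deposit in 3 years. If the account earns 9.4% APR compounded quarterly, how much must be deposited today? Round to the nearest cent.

CHF 1,026,515.79

Periodic rate i = 0.094/4 = 0.0235; n = 3 × 4 = 12 periods.
Discount factor = (1+0.0235)^(−12) = 0.756739; PV = 1,356,500 × 0.756739 = 1,026,515.7900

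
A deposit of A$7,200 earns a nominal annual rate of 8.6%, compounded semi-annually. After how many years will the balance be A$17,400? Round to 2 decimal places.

10.48 years

Periodic rate i = 0.086/2 = 0.043.
n = ln(17400/7200) / ln(1+0.043) = ln(2.41667) / 0.042101 = 20.9588 half-years
= 20.9588/2 years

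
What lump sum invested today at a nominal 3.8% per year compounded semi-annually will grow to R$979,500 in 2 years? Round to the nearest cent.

i = 0.038/2 = 0.019 per half-year; n = 2·2 = 4.
PV = FV·(1+i)^(−n) = 979,500 × 0.927477 = 908,463.9629

R$908,463.96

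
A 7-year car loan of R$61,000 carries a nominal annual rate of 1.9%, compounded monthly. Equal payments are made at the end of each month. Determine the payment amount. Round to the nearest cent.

R$776.13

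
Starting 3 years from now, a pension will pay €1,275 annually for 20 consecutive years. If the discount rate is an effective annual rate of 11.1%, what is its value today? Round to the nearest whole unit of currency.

€8,172

PV at t=2 (ordinary 20-year annuity): 1275 × a(20|0.111) = 1275 × 7.911531 = 10,087.2020
PV₀ = 10,087.2020 / (1+0.111)^2 = 10,087.2020 / 1.234321 = 8,172.2680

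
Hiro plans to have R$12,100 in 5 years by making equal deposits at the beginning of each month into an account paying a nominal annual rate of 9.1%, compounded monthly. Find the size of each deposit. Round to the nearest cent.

R$158.80

Periodic rate i = 0.091/12 = 0.00758333; n = 5 × 12 = 60 periods.
PMT = 12100 / ( [(1+0.00758333)^60 − 1] / 0.00758333 × (1+i) ) = 12100 / 76.195907 = 158.8012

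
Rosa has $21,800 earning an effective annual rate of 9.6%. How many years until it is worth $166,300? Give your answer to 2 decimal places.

(1+i)^n = 166300/21800 = 7.62844, so n = ln 7.62844 / ln 1.096 = 22.1659 years

22.17 years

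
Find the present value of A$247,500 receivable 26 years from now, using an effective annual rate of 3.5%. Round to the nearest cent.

Discount factor = (1+0.035)^(−26) = 0.408838; PV = 247,500 × 0.408838 = 101,187.3235

A$101,187.32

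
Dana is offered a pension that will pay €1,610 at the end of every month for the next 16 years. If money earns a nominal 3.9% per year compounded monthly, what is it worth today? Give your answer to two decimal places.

€229,690.35

With 12 periods per year: i = 0.00325, n = 192.
PV = 1610 × [1 − (1+0.00325)^(−192)] / 0.00325 = 1610 × 142.664814 = 229,690.3499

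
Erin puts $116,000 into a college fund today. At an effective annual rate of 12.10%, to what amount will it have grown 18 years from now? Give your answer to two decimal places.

$906,481.65

116,000 × (1+0.121)^18 = 116,000 × 7.814497 = 906,481.6477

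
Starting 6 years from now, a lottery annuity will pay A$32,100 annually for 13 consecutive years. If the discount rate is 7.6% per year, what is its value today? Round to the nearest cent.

Value one period before first payment (t=5): 32100 × [1 − (1+0.076)^(−13)] / 0.076 = 32100 × 8.080664 = 259,389.3220
PV₀ = 259,389.3220 / (1+0.076)^5 = 259,389.3220 / 1.442319 = 179,841.8400

A$179,841.84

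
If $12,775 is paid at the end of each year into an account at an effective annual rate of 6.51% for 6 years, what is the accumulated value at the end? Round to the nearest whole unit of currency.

$90,262

Accumulation factor s(6|0.0651) = 7.065508; FV = 12775 × 7.065508 = 90,261.8590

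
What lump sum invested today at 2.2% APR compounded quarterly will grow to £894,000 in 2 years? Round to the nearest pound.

i = 0.022/4 = 0.0055 per quarter; n = 2·4 = 8.
PV = 894,000 / (1 + 0.0055)^8 = 894,000 / 1.044856 = 855,619.9837

£855,620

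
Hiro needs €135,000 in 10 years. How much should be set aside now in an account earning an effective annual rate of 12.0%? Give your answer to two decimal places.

PV = 135,000 / (1 + 0.12)^10 = 135,000 / 3.105848 = 43,466.3869

€43,466.39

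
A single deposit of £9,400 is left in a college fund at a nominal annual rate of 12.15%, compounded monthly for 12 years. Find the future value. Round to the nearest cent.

£40,100.07

i = 0.1215/12 = 0.010125 per month; n = 12·12 = 144.
FV = PV·(1+i)^n = 9,400 × 4.265965 = 40,100.0673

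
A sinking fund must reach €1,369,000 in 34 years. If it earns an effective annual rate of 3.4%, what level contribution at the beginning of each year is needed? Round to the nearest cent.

€21,266.58

FV-annuity factor × (1+i) = 64.373306; PMT = 1.369e+06 / 64.373306 = 21,266.5790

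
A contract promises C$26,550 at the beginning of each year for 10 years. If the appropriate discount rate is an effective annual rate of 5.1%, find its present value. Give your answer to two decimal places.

PV = PMT · [1 − (1+i)^(−n)] / i × (1+i) = 26550 · 8.076276 = 214,425.1320
Payments are at the start of each period, so multiply by (1+i).

C$214,425.13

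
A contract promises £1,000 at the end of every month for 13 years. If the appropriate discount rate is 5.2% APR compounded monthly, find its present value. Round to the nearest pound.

With 12 periods per year: i = 0.00433333, n = 156.
Annuity factor a(156|0.00433333) = 113.217481; PV = 1000 × 113.217481 = 113,217.4811

£113,217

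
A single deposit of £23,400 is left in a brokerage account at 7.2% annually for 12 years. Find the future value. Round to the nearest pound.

£53,896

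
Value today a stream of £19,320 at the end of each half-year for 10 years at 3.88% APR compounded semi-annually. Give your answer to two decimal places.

i = 0.0388/2 = 0.0194 per half-year; n = 10·2 = 20.
PV = 19320 × [1 − (1+0.0194)^(−20)] / 0.0194 = 19320 × 16.446507 = 317,746.5238

£317,746.52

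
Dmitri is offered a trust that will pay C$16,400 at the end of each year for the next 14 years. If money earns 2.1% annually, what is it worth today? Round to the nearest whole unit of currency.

PV = 16400 × [1 − (1+0.021)^(−14)] / 0.021 = 16400 × 12.021481 = 197,152.2822

C$197,152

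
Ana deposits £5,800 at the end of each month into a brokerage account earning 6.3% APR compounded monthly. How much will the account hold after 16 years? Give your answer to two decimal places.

£1,914,441.63

i = 0.063/12 = 0.00525 per month; n = 16·12 = 192.
FV = PMT · [(1+i)^n − 1] / i = 5800 · 330.076143 = 1,914,441.6277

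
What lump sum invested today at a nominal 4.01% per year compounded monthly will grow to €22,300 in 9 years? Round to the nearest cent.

i = 0.0401/12 = 0.00334167 per month; n = 9·12 = 108.
PV = FV·(1+i)^(−n) = 22,300 × 0.697468 = 15,553.5412

€15,553.54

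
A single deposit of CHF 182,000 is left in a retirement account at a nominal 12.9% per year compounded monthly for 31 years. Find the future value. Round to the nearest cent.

Periodic rate i = 0.129/12 = 0.01075; n = 31 × 12 = 372 periods.
182,000 × (1+0.01075)^372 = 182,000 × 53.391854 = 9,717,317.4367

CHF 9,717,317.44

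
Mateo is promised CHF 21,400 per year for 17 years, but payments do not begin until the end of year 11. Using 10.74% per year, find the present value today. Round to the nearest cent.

CHF 59,157.67

PV at t=10 (ordinary 17-year annuity): 21400 × a(17|0.1074) = 21400 × 7.667301 = 164,080.2377
PV₀ = 164,080.2377 / (1+0.1074)^10 = 164,080.2377 / 2.773609 = 59,157.6733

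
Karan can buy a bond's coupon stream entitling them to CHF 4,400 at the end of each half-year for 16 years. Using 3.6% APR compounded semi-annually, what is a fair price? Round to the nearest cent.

CHF 106,326.13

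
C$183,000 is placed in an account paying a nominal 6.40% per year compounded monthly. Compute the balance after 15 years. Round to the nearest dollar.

C$476,723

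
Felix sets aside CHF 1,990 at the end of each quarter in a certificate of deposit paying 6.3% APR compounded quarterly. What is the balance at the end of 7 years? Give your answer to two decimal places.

CHF 69,356.63

i = 0.063/4 = 0.01575 per quarter; n = 7·4 = 28.
Accumulation factor s(28|0.01575) = 34.852580; FV = 1990 × 34.852580 = 69,356.6340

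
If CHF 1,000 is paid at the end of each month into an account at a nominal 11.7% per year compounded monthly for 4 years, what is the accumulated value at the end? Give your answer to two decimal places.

Periodic rate i = 0.117/12 = 0.00975; n = 4 × 12 = 48 periods.
FV = PMT · [(1+i)^n − 1] / i = 1000 · 60.839171 = 60,839.1710

CHF 60,839.17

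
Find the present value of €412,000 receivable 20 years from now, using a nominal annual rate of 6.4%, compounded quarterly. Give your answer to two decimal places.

€115,717.91

With 4 periods per year: i = 0.016, n = 80.
PV = FV·(1+i)^(−n) = 412,000 × 0.280869 = 115,717.9097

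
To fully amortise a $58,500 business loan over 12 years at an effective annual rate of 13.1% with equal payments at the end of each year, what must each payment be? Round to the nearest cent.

PMT = 58500 / ( [1 − (1+0.131)^(−12)] / 0.131 ) = 58500 / 5.891069 = 9,930.2858

$9,930.29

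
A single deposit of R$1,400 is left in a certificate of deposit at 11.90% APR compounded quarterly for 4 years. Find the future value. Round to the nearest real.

R$2,238

With 4 periods per year: i = 0.02975, n = 16.
FV = 1,400 × (1 + 0.02975)^16 = 2,237.8803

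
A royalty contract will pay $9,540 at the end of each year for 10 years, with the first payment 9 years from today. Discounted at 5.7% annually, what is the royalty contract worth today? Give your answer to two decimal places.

$45,711.67

Value one period before first payment (t=8): 9540 × [1 − (1+0.057)^(−10)] / 0.057 = 9540 × 7.465838 = 71,224.0980
PV₀ = 71,224.0980 / (1+0.057)^8 = 71,224.0980 / 1.558116 = 45,711.6670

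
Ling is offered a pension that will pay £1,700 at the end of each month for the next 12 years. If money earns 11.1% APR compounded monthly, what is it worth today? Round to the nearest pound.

With 12 periods per year: i = 0.00925, n = 144.
PV = PMT · [1 − (1+i)^(−n)] / i = 1700 · 79.397850 = 134,976.3443

£134,976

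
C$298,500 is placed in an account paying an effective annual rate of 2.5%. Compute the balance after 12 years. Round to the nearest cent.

C$401,449.31

298,500 × (1+0.025)^12 = 298,500 × 1.344889 = 401,449.3140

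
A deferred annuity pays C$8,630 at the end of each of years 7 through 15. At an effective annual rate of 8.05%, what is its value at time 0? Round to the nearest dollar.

C$33,808

Value one period before first payment (t=6): 8630 × [1 − (1+0.0805)^(−9)] / 0.0805 = 8630 × 6.233920 = 53,798.7325
PV₀ = 53,798.7325 / (1+0.0805)^6 = 53,798.7325 / 1.591287 = 33,808.3064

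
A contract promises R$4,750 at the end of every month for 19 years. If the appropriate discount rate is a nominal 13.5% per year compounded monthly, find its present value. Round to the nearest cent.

Periodic rate i = 0.135/12 = 0.01125; n = 19 × 12 = 228 periods.
PV = PMT · [1 − (1+i)^(−n)] / i = 4750 · 81.953009 = 389,276.7912

R$389,276.79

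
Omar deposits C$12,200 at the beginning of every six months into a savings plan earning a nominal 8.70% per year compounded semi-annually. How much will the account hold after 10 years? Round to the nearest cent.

C$393,163.31

Periodic rate i = 0.087/2 = 0.0435; n = 10 × 2 = 20 periods.
Accumulation factor s(20|0.0435) × (1+i) = 32.226501; FV = 12200 × 32.226501 = 393,163.3080
(Beginning-of-period payments → annuity-due factor ×(1+i).)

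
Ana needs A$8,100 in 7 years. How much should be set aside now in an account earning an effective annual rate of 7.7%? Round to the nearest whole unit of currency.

PV = FV·(1+i)^(−n) = 8,100 × 0.594963 = 4,819.2016

A$4,819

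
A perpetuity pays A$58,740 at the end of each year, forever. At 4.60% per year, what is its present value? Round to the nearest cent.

A$1,276,956.52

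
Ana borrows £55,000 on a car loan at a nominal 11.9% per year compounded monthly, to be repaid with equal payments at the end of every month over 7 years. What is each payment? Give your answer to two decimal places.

Periodic rate i = 0.119/12 = 0.00991667; n = 7 × 12 = 84 periods.
PMT = 55000 / ( [1 − (1+0.00991667)^(−84)] / 0.00991667 ) = 55000 / 56.820444 = 967.9615

£967.96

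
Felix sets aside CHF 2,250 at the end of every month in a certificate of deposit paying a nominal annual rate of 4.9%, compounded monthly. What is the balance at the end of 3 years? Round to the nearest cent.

CHF 87,065.25

i = 0.049/12 = 0.00408333 per month; n = 3·12 = 36.
Accumulation factor s(36|0.00408333) = 38.695667; FV = 2250 × 38.695667 = 87,065.2510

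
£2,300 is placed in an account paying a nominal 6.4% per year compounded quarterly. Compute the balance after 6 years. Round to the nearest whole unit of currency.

£3,366

Periodic rate i = 0.064/4 = 0.016; n = 6 × 4 = 24 periods.
2,300 × (1+0.016)^24 = 2,300 × 1.463690 = 3,366.4861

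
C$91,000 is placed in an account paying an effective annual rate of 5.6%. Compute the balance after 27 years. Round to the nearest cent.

C$396,248.09

91,000 × (1+0.056)^27 = 91,000 × 4.354375 = 396,248.0917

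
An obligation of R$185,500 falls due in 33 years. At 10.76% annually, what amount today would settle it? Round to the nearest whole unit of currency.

R$6,364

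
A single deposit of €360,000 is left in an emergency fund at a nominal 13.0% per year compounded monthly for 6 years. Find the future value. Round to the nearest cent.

€782,042.67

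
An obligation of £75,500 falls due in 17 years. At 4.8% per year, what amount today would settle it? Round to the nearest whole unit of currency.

£34,026

Discount factor = (1+0.048)^(−17) = 0.450670; PV = 75,500 × 0.450670 = 34,025.5494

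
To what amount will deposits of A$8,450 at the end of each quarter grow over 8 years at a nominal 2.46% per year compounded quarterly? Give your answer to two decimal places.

A$297,834.28

i = 0.0246/4 = 0.00615 per quarter; n = 8·4 = 32.
FV = 8450 × [(1+0.00615)^32 − 1] / 0.00615 = 8450 × 35.246660 = 297,834.2807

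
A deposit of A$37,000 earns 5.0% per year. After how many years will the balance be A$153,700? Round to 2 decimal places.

29.19 years

n = ln(153700/37000) / ln(1+0.05) = ln(4.15405) / 0.048790 = 29.1879 years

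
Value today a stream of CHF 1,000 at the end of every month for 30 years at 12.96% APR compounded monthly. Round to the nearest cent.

Periodic rate i = 0.1296/12 = 0.0108; n = 30 × 12 = 360 periods.
Annuity factor a(360|0.0108) = 90.655759; PV = 1000 × 90.655759 = 90,655.7592

CHF 90,655.76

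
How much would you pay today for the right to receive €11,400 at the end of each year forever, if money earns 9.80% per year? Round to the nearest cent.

€116,326.53

PV = PMT / i = 11400 / 0.098 = 116,326.5306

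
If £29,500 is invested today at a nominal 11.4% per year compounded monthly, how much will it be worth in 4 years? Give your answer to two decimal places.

Periodic rate i = 0.114/12 = 0.0095; n = 4 × 12 = 48 periods.
FV = 29,500 × (1 + 0.0095)^48 = 46,443.5634

£46,443.56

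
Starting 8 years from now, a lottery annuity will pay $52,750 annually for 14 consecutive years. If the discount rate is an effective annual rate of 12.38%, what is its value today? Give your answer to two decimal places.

PV at t=7 (ordinary 14-year annuity): 52750 × a(14|0.1238) = 52750 × 6.501266 = 342,941.7748
Discount back 7 years: 342,941.7748 × (1+0.1238)^(−7) = 342,941.7748 × 0.441750 = 151,494.6154

$151,494.62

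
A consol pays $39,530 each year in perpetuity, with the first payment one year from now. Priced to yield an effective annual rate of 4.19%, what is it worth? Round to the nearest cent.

PV = C/r = 39530/0.0419 = 943,436.7542

$943,436.75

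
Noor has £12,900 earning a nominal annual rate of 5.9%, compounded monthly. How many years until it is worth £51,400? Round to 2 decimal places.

23.49 years

Periodic rate i = 0.059/12 = 0.00491667.
(1+i)^n = 51400/12900 = 3.98450, so n = ln 3.98450 / ln 1.00492 = 281.8590 months
= 281.8590/12 years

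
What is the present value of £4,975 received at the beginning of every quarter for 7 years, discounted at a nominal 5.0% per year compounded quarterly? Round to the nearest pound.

With 4 periods per year: i = 0.0125, n = 28.
PV = 4975 × [1 − (1+0.0125)^(−28)] / 0.0125 × (1+i) = 4975 × 23.796299 = 118,386.5888
Payments are at the start of each period, so multiply by (1+i).

£118,387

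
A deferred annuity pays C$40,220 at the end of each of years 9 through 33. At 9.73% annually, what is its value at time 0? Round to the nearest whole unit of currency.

Value one period before first payment (t=8): 40220 × [1 − (1+0.0973)^(−25)] / 0.0973 = 40220 × 9.268814 = 372,791.6986
PV₀ = 372,791.6986 / (1+0.0973)^8 = 372,791.6986 / 2.101856 = 177,363.0707

C$177,363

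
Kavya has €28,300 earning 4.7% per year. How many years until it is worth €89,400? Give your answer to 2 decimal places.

25.04 years

n = ln(89400/28300) / ln(1+0.047) = ln(3.15901) / 0.045929 = 25.0443 years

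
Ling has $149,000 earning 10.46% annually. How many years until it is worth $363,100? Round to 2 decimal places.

8.95 years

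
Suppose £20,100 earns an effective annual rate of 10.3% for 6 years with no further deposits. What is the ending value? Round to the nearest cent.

£36,195.05

FV = 20,100 × (1 + 0.103)^6 = 36,195.0459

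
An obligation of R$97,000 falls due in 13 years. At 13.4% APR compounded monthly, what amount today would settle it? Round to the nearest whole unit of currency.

With 12 periods per year: i = 0.0111667, n = 156.
Discount factor = (1+0.0111667)^(−156) = 0.176869; PV = 97,000 × 0.176869 = 17,156.2981

R$17,156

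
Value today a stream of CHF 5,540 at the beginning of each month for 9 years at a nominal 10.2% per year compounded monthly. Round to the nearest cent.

CHF 393,811.59

Periodic rate i = 0.102/12 = 0.0085; n = 9 × 12 = 108 periods.
PV = 5540 × [1 − (1+0.0085)^(−108)] / 0.0085 × (1+i) = 5540 × 71.085125 = 393,811.5942
Payments are at the start of each period, so multiply by (1+i).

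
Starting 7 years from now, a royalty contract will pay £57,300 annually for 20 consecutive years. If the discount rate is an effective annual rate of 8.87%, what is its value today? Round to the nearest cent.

Value one period before first payment (t=6): 57300 × [1 − (1+0.0887)^(−20)] / 0.0887 = 57300 × 9.213745 = 527,947.5951
PV₀ = 527,947.5951 / (1+0.0887)^6 = 527,947.5951 / 1.665135 = 317,060.0169

£317,060.02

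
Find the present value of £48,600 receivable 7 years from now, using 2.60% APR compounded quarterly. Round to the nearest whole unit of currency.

i = 0.026/4 = 0.0065 per quarter; n = 7·4 = 28.
Discount factor = (1+0.0065)^(−28) = 0.834092; PV = 48,600 × 0.834092 = 40,536.8923

£40,537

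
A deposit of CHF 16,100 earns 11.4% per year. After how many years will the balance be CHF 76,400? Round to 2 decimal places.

(1+i)^n = 76400/16100 = 4.74534, so n = ln 4.74534 / ln 1.114 = 14.4239 years

14.42 years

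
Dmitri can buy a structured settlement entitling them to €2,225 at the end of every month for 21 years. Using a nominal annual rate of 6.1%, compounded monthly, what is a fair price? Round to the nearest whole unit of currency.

€315,733

i = 0.061/12 = 0.00508333 per month; n = 21·12 = 252.
PV = PMT · [1 − (1+i)^(−n)] / i = 2225 · 141.902525 = 315,733.1189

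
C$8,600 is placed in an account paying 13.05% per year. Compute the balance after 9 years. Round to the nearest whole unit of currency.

C$25,938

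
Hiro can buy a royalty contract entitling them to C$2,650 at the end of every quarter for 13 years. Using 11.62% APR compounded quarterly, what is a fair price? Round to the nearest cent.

With 4 periods per year: i = 0.02905, n = 52.
PV = 2650 × [1 − (1+0.02905)^(−52)] / 0.02905 = 2650 × 26.658129 = 70,644.0418

C$70,644.04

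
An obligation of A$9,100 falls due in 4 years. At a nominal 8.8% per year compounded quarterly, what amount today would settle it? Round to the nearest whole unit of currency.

A$6,424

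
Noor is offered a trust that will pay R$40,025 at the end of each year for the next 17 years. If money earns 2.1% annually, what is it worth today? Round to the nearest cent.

R$567,279.61

Annuity factor a(17|0.021) = 14.173132; PV = 40025 × 14.173132 = 567,279.6082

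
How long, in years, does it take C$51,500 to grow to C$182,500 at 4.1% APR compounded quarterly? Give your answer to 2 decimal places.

31.02 years

Periodic rate i = 0.041/4 = 0.01025.
(1+i)^n = 182500/51500 = 3.54369, so n = ln 3.54369 / ln 1.01025 = 124.0626 quarters
= 124.0626/4 years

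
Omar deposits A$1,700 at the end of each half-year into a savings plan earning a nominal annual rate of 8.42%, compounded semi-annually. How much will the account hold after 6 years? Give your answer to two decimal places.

i = 0.0842/2 = 0.0421 per half-year; n = 6·2 = 12.
FV = PMT · [(1+i)^n − 1] / i = 1700 · 15.208081 = 25,853.7378

A$25,853.74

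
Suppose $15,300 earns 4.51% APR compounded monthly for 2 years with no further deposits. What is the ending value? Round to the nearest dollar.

$16,741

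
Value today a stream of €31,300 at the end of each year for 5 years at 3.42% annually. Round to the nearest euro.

€141,642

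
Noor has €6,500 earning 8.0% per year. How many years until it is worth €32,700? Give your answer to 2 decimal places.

(1+i)^n = 32700/6500 = 5.03077, so n = ln 5.03077 / ln 1.08 = 20.9921 years

20.99 years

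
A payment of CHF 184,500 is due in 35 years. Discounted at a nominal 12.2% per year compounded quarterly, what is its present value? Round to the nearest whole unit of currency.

CHF 2,750

With 4 periods per year: i = 0.0305, n = 140.
PV = 184,500 / (1 + 0.0305)^140 = 184,500 / 67.099527 = 2,749.6468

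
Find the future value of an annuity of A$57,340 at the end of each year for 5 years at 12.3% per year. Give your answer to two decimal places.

A$366,449.80

FV = 57340 × [(1+0.123)^5 − 1] / 0.123 = 57340 × 6.390823 = 366,449.8035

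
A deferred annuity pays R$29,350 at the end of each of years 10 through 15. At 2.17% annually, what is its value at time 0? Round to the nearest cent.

Value one period before first payment (t=9): 29350 × [1 − (1+0.0217)^(−6)] / 0.0217 = 29350 × 5.569436 = 163,462.9486
PV₀ = 163,462.9486 / (1+0.0217)^9 = 163,462.9486 / 1.213139 = 134,743.7991

R$134,743.80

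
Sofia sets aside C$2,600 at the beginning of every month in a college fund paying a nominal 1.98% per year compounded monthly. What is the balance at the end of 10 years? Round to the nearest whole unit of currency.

Periodic rate i = 0.0198/12 = 0.00165; n = 10 × 12 = 120 periods.
Accumulation factor s(120|0.00165) × (1+i) = 132.802710; FV = 2600 × 132.802710 = 345,287.0454
(Beginning-of-period payments → annuity-due factor ×(1+i).)

C$345,287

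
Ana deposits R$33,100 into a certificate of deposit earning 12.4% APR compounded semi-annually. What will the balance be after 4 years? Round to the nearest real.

Periodic rate i = 0.124/2 = 0.062; n = 4 × 2 = 8 periods.
33,100 × (1+0.062)^8 = 33,100 × 1.618066 = 53,557.9725

R$53,558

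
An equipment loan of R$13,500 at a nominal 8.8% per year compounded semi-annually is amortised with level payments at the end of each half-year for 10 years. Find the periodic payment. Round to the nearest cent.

Periodic rate i = 0.088/2 = 0.044; n = 10 × 2 = 20 periods.
PMT = 13500 / ( [1 − (1+0.044)^(−20)] / 0.044 ) = 13500 / 13.121388 = 1,028.8545

R$1,028.85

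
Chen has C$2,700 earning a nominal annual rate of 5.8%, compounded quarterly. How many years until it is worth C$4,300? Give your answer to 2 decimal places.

8.08 years

Periodic rate i = 0.058/4 = 0.0145.
n = ln(4300/2700) / ln(1+0.0145) = ln(1.59259) / 0.014396 = 32.3261 quarters
= 32.3261/4 years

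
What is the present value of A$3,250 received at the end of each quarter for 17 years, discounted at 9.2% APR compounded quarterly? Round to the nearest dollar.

i = 0.092/4 = 0.023 per quarter; n = 17·4 = 68.
PV = PMT · [1 − (1+i)^(−n)] / i = 3250 · 34.215743 = 111,201.1639

A$111,201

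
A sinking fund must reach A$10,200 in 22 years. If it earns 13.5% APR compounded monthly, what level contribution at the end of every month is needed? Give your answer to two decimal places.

A$6.31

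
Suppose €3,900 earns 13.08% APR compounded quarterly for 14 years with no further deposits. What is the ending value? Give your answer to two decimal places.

€23,638.42

With 4 periods per year: i = 0.0327, n = 56.
FV = PV·(1+i)^n = 3,900 × 6.061134 = 23,638.4241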